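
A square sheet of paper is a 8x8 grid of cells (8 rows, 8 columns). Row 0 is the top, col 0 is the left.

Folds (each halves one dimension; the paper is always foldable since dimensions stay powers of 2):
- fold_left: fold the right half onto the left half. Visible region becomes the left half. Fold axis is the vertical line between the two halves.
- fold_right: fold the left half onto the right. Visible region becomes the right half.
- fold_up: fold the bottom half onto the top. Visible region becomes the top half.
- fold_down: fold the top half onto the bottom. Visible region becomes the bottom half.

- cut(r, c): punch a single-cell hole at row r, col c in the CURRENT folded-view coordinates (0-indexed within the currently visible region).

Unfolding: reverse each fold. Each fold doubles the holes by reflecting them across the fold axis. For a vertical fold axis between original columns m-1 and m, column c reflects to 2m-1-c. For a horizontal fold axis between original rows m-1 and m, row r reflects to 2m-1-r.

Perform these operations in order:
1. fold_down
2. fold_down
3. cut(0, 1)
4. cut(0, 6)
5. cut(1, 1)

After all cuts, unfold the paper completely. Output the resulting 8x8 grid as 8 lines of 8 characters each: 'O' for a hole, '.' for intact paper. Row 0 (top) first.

Answer: .O......
.O....O.
.O....O.
.O......
.O......
.O....O.
.O....O.
.O......

Derivation:
Op 1 fold_down: fold axis h@4; visible region now rows[4,8) x cols[0,8) = 4x8
Op 2 fold_down: fold axis h@6; visible region now rows[6,8) x cols[0,8) = 2x8
Op 3 cut(0, 1): punch at orig (6,1); cuts so far [(6, 1)]; region rows[6,8) x cols[0,8) = 2x8
Op 4 cut(0, 6): punch at orig (6,6); cuts so far [(6, 1), (6, 6)]; region rows[6,8) x cols[0,8) = 2x8
Op 5 cut(1, 1): punch at orig (7,1); cuts so far [(6, 1), (6, 6), (7, 1)]; region rows[6,8) x cols[0,8) = 2x8
Unfold 1 (reflect across h@6): 6 holes -> [(4, 1), (5, 1), (5, 6), (6, 1), (6, 6), (7, 1)]
Unfold 2 (reflect across h@4): 12 holes -> [(0, 1), (1, 1), (1, 6), (2, 1), (2, 6), (3, 1), (4, 1), (5, 1), (5, 6), (6, 1), (6, 6), (7, 1)]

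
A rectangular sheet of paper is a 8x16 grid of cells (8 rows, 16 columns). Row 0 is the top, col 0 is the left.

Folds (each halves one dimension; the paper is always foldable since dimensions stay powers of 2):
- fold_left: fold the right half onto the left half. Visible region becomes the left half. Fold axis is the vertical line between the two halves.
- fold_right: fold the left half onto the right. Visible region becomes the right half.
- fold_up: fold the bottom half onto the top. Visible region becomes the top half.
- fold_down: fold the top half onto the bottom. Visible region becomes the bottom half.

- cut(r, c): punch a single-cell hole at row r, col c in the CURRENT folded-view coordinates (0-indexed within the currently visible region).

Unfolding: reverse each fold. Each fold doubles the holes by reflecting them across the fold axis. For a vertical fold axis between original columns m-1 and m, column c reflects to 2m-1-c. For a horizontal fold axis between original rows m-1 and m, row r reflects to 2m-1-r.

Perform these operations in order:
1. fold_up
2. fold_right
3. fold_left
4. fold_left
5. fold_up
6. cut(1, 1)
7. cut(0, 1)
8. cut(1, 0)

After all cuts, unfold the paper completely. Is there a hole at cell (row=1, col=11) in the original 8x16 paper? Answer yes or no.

Op 1 fold_up: fold axis h@4; visible region now rows[0,4) x cols[0,16) = 4x16
Op 2 fold_right: fold axis v@8; visible region now rows[0,4) x cols[8,16) = 4x8
Op 3 fold_left: fold axis v@12; visible region now rows[0,4) x cols[8,12) = 4x4
Op 4 fold_left: fold axis v@10; visible region now rows[0,4) x cols[8,10) = 4x2
Op 5 fold_up: fold axis h@2; visible region now rows[0,2) x cols[8,10) = 2x2
Op 6 cut(1, 1): punch at orig (1,9); cuts so far [(1, 9)]; region rows[0,2) x cols[8,10) = 2x2
Op 7 cut(0, 1): punch at orig (0,9); cuts so far [(0, 9), (1, 9)]; region rows[0,2) x cols[8,10) = 2x2
Op 8 cut(1, 0): punch at orig (1,8); cuts so far [(0, 9), (1, 8), (1, 9)]; region rows[0,2) x cols[8,10) = 2x2
Unfold 1 (reflect across h@2): 6 holes -> [(0, 9), (1, 8), (1, 9), (2, 8), (2, 9), (3, 9)]
Unfold 2 (reflect across v@10): 12 holes -> [(0, 9), (0, 10), (1, 8), (1, 9), (1, 10), (1, 11), (2, 8), (2, 9), (2, 10), (2, 11), (3, 9), (3, 10)]
Unfold 3 (reflect across v@12): 24 holes -> [(0, 9), (0, 10), (0, 13), (0, 14), (1, 8), (1, 9), (1, 10), (1, 11), (1, 12), (1, 13), (1, 14), (1, 15), (2, 8), (2, 9), (2, 10), (2, 11), (2, 12), (2, 13), (2, 14), (2, 15), (3, 9), (3, 10), (3, 13), (3, 14)]
Unfold 4 (reflect across v@8): 48 holes -> [(0, 1), (0, 2), (0, 5), (0, 6), (0, 9), (0, 10), (0, 13), (0, 14), (1, 0), (1, 1), (1, 2), (1, 3), (1, 4), (1, 5), (1, 6), (1, 7), (1, 8), (1, 9), (1, 10), (1, 11), (1, 12), (1, 13), (1, 14), (1, 15), (2, 0), (2, 1), (2, 2), (2, 3), (2, 4), (2, 5), (2, 6), (2, 7), (2, 8), (2, 9), (2, 10), (2, 11), (2, 12), (2, 13), (2, 14), (2, 15), (3, 1), (3, 2), (3, 5), (3, 6), (3, 9), (3, 10), (3, 13), (3, 14)]
Unfold 5 (reflect across h@4): 96 holes -> [(0, 1), (0, 2), (0, 5), (0, 6), (0, 9), (0, 10), (0, 13), (0, 14), (1, 0), (1, 1), (1, 2), (1, 3), (1, 4), (1, 5), (1, 6), (1, 7), (1, 8), (1, 9), (1, 10), (1, 11), (1, 12), (1, 13), (1, 14), (1, 15), (2, 0), (2, 1), (2, 2), (2, 3), (2, 4), (2, 5), (2, 6), (2, 7), (2, 8), (2, 9), (2, 10), (2, 11), (2, 12), (2, 13), (2, 14), (2, 15), (3, 1), (3, 2), (3, 5), (3, 6), (3, 9), (3, 10), (3, 13), (3, 14), (4, 1), (4, 2), (4, 5), (4, 6), (4, 9), (4, 10), (4, 13), (4, 14), (5, 0), (5, 1), (5, 2), (5, 3), (5, 4), (5, 5), (5, 6), (5, 7), (5, 8), (5, 9), (5, 10), (5, 11), (5, 12), (5, 13), (5, 14), (5, 15), (6, 0), (6, 1), (6, 2), (6, 3), (6, 4), (6, 5), (6, 6), (6, 7), (6, 8), (6, 9), (6, 10), (6, 11), (6, 12), (6, 13), (6, 14), (6, 15), (7, 1), (7, 2), (7, 5), (7, 6), (7, 9), (7, 10), (7, 13), (7, 14)]
Holes: [(0, 1), (0, 2), (0, 5), (0, 6), (0, 9), (0, 10), (0, 13), (0, 14), (1, 0), (1, 1), (1, 2), (1, 3), (1, 4), (1, 5), (1, 6), (1, 7), (1, 8), (1, 9), (1, 10), (1, 11), (1, 12), (1, 13), (1, 14), (1, 15), (2, 0), (2, 1), (2, 2), (2, 3), (2, 4), (2, 5), (2, 6), (2, 7), (2, 8), (2, 9), (2, 10), (2, 11), (2, 12), (2, 13), (2, 14), (2, 15), (3, 1), (3, 2), (3, 5), (3, 6), (3, 9), (3, 10), (3, 13), (3, 14), (4, 1), (4, 2), (4, 5), (4, 6), (4, 9), (4, 10), (4, 13), (4, 14), (5, 0), (5, 1), (5, 2), (5, 3), (5, 4), (5, 5), (5, 6), (5, 7), (5, 8), (5, 9), (5, 10), (5, 11), (5, 12), (5, 13), (5, 14), (5, 15), (6, 0), (6, 1), (6, 2), (6, 3), (6, 4), (6, 5), (6, 6), (6, 7), (6, 8), (6, 9), (6, 10), (6, 11), (6, 12), (6, 13), (6, 14), (6, 15), (7, 1), (7, 2), (7, 5), (7, 6), (7, 9), (7, 10), (7, 13), (7, 14)]

Answer: yes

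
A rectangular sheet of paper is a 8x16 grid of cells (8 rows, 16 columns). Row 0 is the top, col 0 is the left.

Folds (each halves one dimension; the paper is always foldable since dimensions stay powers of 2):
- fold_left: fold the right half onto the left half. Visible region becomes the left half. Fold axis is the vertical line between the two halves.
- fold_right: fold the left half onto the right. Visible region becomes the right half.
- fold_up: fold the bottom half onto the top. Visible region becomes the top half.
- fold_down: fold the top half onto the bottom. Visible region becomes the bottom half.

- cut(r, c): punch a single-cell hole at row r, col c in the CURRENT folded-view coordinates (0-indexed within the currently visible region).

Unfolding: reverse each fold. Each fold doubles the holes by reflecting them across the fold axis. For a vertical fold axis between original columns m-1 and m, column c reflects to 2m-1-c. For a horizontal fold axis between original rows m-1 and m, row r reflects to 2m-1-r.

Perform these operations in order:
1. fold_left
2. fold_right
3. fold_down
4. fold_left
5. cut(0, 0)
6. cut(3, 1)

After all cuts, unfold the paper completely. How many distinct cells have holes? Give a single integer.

Op 1 fold_left: fold axis v@8; visible region now rows[0,8) x cols[0,8) = 8x8
Op 2 fold_right: fold axis v@4; visible region now rows[0,8) x cols[4,8) = 8x4
Op 3 fold_down: fold axis h@4; visible region now rows[4,8) x cols[4,8) = 4x4
Op 4 fold_left: fold axis v@6; visible region now rows[4,8) x cols[4,6) = 4x2
Op 5 cut(0, 0): punch at orig (4,4); cuts so far [(4, 4)]; region rows[4,8) x cols[4,6) = 4x2
Op 6 cut(3, 1): punch at orig (7,5); cuts so far [(4, 4), (7, 5)]; region rows[4,8) x cols[4,6) = 4x2
Unfold 1 (reflect across v@6): 4 holes -> [(4, 4), (4, 7), (7, 5), (7, 6)]
Unfold 2 (reflect across h@4): 8 holes -> [(0, 5), (0, 6), (3, 4), (3, 7), (4, 4), (4, 7), (7, 5), (7, 6)]
Unfold 3 (reflect across v@4): 16 holes -> [(0, 1), (0, 2), (0, 5), (0, 6), (3, 0), (3, 3), (3, 4), (3, 7), (4, 0), (4, 3), (4, 4), (4, 7), (7, 1), (7, 2), (7, 5), (7, 6)]
Unfold 4 (reflect across v@8): 32 holes -> [(0, 1), (0, 2), (0, 5), (0, 6), (0, 9), (0, 10), (0, 13), (0, 14), (3, 0), (3, 3), (3, 4), (3, 7), (3, 8), (3, 11), (3, 12), (3, 15), (4, 0), (4, 3), (4, 4), (4, 7), (4, 8), (4, 11), (4, 12), (4, 15), (7, 1), (7, 2), (7, 5), (7, 6), (7, 9), (7, 10), (7, 13), (7, 14)]

Answer: 32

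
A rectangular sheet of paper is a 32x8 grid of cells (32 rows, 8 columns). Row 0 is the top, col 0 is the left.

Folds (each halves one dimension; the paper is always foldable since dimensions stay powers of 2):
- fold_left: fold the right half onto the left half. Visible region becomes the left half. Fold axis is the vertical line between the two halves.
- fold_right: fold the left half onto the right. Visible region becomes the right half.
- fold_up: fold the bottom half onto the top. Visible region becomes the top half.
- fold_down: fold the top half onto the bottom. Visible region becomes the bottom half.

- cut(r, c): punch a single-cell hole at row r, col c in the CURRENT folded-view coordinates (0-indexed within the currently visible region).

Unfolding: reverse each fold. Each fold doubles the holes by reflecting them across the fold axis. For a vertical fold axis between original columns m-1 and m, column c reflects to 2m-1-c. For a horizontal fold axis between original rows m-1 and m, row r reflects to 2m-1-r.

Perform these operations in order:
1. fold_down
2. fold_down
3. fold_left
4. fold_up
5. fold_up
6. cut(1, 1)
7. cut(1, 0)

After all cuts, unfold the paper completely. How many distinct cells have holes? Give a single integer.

Answer: 64

Derivation:
Op 1 fold_down: fold axis h@16; visible region now rows[16,32) x cols[0,8) = 16x8
Op 2 fold_down: fold axis h@24; visible region now rows[24,32) x cols[0,8) = 8x8
Op 3 fold_left: fold axis v@4; visible region now rows[24,32) x cols[0,4) = 8x4
Op 4 fold_up: fold axis h@28; visible region now rows[24,28) x cols[0,4) = 4x4
Op 5 fold_up: fold axis h@26; visible region now rows[24,26) x cols[0,4) = 2x4
Op 6 cut(1, 1): punch at orig (25,1); cuts so far [(25, 1)]; region rows[24,26) x cols[0,4) = 2x4
Op 7 cut(1, 0): punch at orig (25,0); cuts so far [(25, 0), (25, 1)]; region rows[24,26) x cols[0,4) = 2x4
Unfold 1 (reflect across h@26): 4 holes -> [(25, 0), (25, 1), (26, 0), (26, 1)]
Unfold 2 (reflect across h@28): 8 holes -> [(25, 0), (25, 1), (26, 0), (26, 1), (29, 0), (29, 1), (30, 0), (30, 1)]
Unfold 3 (reflect across v@4): 16 holes -> [(25, 0), (25, 1), (25, 6), (25, 7), (26, 0), (26, 1), (26, 6), (26, 7), (29, 0), (29, 1), (29, 6), (29, 7), (30, 0), (30, 1), (30, 6), (30, 7)]
Unfold 4 (reflect across h@24): 32 holes -> [(17, 0), (17, 1), (17, 6), (17, 7), (18, 0), (18, 1), (18, 6), (18, 7), (21, 0), (21, 1), (21, 6), (21, 7), (22, 0), (22, 1), (22, 6), (22, 7), (25, 0), (25, 1), (25, 6), (25, 7), (26, 0), (26, 1), (26, 6), (26, 7), (29, 0), (29, 1), (29, 6), (29, 7), (30, 0), (30, 1), (30, 6), (30, 7)]
Unfold 5 (reflect across h@16): 64 holes -> [(1, 0), (1, 1), (1, 6), (1, 7), (2, 0), (2, 1), (2, 6), (2, 7), (5, 0), (5, 1), (5, 6), (5, 7), (6, 0), (6, 1), (6, 6), (6, 7), (9, 0), (9, 1), (9, 6), (9, 7), (10, 0), (10, 1), (10, 6), (10, 7), (13, 0), (13, 1), (13, 6), (13, 7), (14, 0), (14, 1), (14, 6), (14, 7), (17, 0), (17, 1), (17, 6), (17, 7), (18, 0), (18, 1), (18, 6), (18, 7), (21, 0), (21, 1), (21, 6), (21, 7), (22, 0), (22, 1), (22, 6), (22, 7), (25, 0), (25, 1), (25, 6), (25, 7), (26, 0), (26, 1), (26, 6), (26, 7), (29, 0), (29, 1), (29, 6), (29, 7), (30, 0), (30, 1), (30, 6), (30, 7)]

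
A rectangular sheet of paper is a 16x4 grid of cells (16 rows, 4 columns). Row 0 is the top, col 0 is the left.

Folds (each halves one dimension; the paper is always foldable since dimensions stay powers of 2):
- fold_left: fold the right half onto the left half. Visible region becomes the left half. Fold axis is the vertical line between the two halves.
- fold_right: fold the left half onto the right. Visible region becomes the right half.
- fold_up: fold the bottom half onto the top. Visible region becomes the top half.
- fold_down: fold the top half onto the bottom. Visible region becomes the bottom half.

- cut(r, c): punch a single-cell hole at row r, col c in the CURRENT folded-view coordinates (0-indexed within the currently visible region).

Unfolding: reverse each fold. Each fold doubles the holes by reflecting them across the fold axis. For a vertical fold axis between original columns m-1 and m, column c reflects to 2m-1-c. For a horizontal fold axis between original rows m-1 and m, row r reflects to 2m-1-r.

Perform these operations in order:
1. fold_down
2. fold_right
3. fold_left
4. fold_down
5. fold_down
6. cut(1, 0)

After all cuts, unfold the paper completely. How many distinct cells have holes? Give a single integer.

Op 1 fold_down: fold axis h@8; visible region now rows[8,16) x cols[0,4) = 8x4
Op 2 fold_right: fold axis v@2; visible region now rows[8,16) x cols[2,4) = 8x2
Op 3 fold_left: fold axis v@3; visible region now rows[8,16) x cols[2,3) = 8x1
Op 4 fold_down: fold axis h@12; visible region now rows[12,16) x cols[2,3) = 4x1
Op 5 fold_down: fold axis h@14; visible region now rows[14,16) x cols[2,3) = 2x1
Op 6 cut(1, 0): punch at orig (15,2); cuts so far [(15, 2)]; region rows[14,16) x cols[2,3) = 2x1
Unfold 1 (reflect across h@14): 2 holes -> [(12, 2), (15, 2)]
Unfold 2 (reflect across h@12): 4 holes -> [(8, 2), (11, 2), (12, 2), (15, 2)]
Unfold 3 (reflect across v@3): 8 holes -> [(8, 2), (8, 3), (11, 2), (11, 3), (12, 2), (12, 3), (15, 2), (15, 3)]
Unfold 4 (reflect across v@2): 16 holes -> [(8, 0), (8, 1), (8, 2), (8, 3), (11, 0), (11, 1), (11, 2), (11, 3), (12, 0), (12, 1), (12, 2), (12, 3), (15, 0), (15, 1), (15, 2), (15, 3)]
Unfold 5 (reflect across h@8): 32 holes -> [(0, 0), (0, 1), (0, 2), (0, 3), (3, 0), (3, 1), (3, 2), (3, 3), (4, 0), (4, 1), (4, 2), (4, 3), (7, 0), (7, 1), (7, 2), (7, 3), (8, 0), (8, 1), (8, 2), (8, 3), (11, 0), (11, 1), (11, 2), (11, 3), (12, 0), (12, 1), (12, 2), (12, 3), (15, 0), (15, 1), (15, 2), (15, 3)]

Answer: 32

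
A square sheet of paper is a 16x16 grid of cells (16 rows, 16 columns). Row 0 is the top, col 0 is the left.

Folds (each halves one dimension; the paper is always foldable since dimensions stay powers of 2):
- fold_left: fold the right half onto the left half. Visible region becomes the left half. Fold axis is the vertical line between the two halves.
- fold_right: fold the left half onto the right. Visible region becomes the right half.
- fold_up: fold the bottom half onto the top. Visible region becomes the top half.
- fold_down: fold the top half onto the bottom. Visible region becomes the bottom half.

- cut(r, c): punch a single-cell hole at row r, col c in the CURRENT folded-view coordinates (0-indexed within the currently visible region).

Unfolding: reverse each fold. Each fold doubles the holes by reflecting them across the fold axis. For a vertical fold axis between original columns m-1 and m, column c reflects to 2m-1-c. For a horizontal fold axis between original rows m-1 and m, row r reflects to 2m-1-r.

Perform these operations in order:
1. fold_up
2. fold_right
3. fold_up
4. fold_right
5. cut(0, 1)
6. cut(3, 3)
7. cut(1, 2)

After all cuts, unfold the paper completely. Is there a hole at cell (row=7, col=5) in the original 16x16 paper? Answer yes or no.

Op 1 fold_up: fold axis h@8; visible region now rows[0,8) x cols[0,16) = 8x16
Op 2 fold_right: fold axis v@8; visible region now rows[0,8) x cols[8,16) = 8x8
Op 3 fold_up: fold axis h@4; visible region now rows[0,4) x cols[8,16) = 4x8
Op 4 fold_right: fold axis v@12; visible region now rows[0,4) x cols[12,16) = 4x4
Op 5 cut(0, 1): punch at orig (0,13); cuts so far [(0, 13)]; region rows[0,4) x cols[12,16) = 4x4
Op 6 cut(3, 3): punch at orig (3,15); cuts so far [(0, 13), (3, 15)]; region rows[0,4) x cols[12,16) = 4x4
Op 7 cut(1, 2): punch at orig (1,14); cuts so far [(0, 13), (1, 14), (3, 15)]; region rows[0,4) x cols[12,16) = 4x4
Unfold 1 (reflect across v@12): 6 holes -> [(0, 10), (0, 13), (1, 9), (1, 14), (3, 8), (3, 15)]
Unfold 2 (reflect across h@4): 12 holes -> [(0, 10), (0, 13), (1, 9), (1, 14), (3, 8), (3, 15), (4, 8), (4, 15), (6, 9), (6, 14), (7, 10), (7, 13)]
Unfold 3 (reflect across v@8): 24 holes -> [(0, 2), (0, 5), (0, 10), (0, 13), (1, 1), (1, 6), (1, 9), (1, 14), (3, 0), (3, 7), (3, 8), (3, 15), (4, 0), (4, 7), (4, 8), (4, 15), (6, 1), (6, 6), (6, 9), (6, 14), (7, 2), (7, 5), (7, 10), (7, 13)]
Unfold 4 (reflect across h@8): 48 holes -> [(0, 2), (0, 5), (0, 10), (0, 13), (1, 1), (1, 6), (1, 9), (1, 14), (3, 0), (3, 7), (3, 8), (3, 15), (4, 0), (4, 7), (4, 8), (4, 15), (6, 1), (6, 6), (6, 9), (6, 14), (7, 2), (7, 5), (7, 10), (7, 13), (8, 2), (8, 5), (8, 10), (8, 13), (9, 1), (9, 6), (9, 9), (9, 14), (11, 0), (11, 7), (11, 8), (11, 15), (12, 0), (12, 7), (12, 8), (12, 15), (14, 1), (14, 6), (14, 9), (14, 14), (15, 2), (15, 5), (15, 10), (15, 13)]
Holes: [(0, 2), (0, 5), (0, 10), (0, 13), (1, 1), (1, 6), (1, 9), (1, 14), (3, 0), (3, 7), (3, 8), (3, 15), (4, 0), (4, 7), (4, 8), (4, 15), (6, 1), (6, 6), (6, 9), (6, 14), (7, 2), (7, 5), (7, 10), (7, 13), (8, 2), (8, 5), (8, 10), (8, 13), (9, 1), (9, 6), (9, 9), (9, 14), (11, 0), (11, 7), (11, 8), (11, 15), (12, 0), (12, 7), (12, 8), (12, 15), (14, 1), (14, 6), (14, 9), (14, 14), (15, 2), (15, 5), (15, 10), (15, 13)]

Answer: yes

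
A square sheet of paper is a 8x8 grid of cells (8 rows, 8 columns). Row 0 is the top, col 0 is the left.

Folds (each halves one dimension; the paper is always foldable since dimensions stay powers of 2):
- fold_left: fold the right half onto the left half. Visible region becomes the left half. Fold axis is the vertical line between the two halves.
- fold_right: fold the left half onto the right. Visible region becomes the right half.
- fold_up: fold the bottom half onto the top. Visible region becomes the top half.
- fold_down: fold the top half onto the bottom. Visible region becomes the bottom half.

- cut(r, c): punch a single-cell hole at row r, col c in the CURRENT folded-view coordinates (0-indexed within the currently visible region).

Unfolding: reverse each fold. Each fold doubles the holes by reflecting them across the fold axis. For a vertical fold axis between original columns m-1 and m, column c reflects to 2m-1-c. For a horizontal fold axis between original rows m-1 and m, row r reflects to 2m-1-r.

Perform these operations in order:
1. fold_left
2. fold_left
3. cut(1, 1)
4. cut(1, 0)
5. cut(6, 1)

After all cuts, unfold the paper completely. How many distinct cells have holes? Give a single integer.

Op 1 fold_left: fold axis v@4; visible region now rows[0,8) x cols[0,4) = 8x4
Op 2 fold_left: fold axis v@2; visible region now rows[0,8) x cols[0,2) = 8x2
Op 3 cut(1, 1): punch at orig (1,1); cuts so far [(1, 1)]; region rows[0,8) x cols[0,2) = 8x2
Op 4 cut(1, 0): punch at orig (1,0); cuts so far [(1, 0), (1, 1)]; region rows[0,8) x cols[0,2) = 8x2
Op 5 cut(6, 1): punch at orig (6,1); cuts so far [(1, 0), (1, 1), (6, 1)]; region rows[0,8) x cols[0,2) = 8x2
Unfold 1 (reflect across v@2): 6 holes -> [(1, 0), (1, 1), (1, 2), (1, 3), (6, 1), (6, 2)]
Unfold 2 (reflect across v@4): 12 holes -> [(1, 0), (1, 1), (1, 2), (1, 3), (1, 4), (1, 5), (1, 6), (1, 7), (6, 1), (6, 2), (6, 5), (6, 6)]

Answer: 12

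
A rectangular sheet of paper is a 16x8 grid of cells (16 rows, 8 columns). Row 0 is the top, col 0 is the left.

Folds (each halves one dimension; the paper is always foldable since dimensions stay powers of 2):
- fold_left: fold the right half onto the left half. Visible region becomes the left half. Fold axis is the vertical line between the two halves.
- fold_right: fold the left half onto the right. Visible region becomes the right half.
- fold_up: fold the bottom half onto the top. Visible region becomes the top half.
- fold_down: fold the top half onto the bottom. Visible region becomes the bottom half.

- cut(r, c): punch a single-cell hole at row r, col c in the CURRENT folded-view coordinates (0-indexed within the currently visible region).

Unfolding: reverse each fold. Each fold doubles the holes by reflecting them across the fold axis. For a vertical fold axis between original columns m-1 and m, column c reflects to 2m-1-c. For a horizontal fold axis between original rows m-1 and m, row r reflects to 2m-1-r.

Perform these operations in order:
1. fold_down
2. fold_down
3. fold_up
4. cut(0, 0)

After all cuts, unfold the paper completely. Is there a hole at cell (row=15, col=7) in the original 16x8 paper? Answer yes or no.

Op 1 fold_down: fold axis h@8; visible region now rows[8,16) x cols[0,8) = 8x8
Op 2 fold_down: fold axis h@12; visible region now rows[12,16) x cols[0,8) = 4x8
Op 3 fold_up: fold axis h@14; visible region now rows[12,14) x cols[0,8) = 2x8
Op 4 cut(0, 0): punch at orig (12,0); cuts so far [(12, 0)]; region rows[12,14) x cols[0,8) = 2x8
Unfold 1 (reflect across h@14): 2 holes -> [(12, 0), (15, 0)]
Unfold 2 (reflect across h@12): 4 holes -> [(8, 0), (11, 0), (12, 0), (15, 0)]
Unfold 3 (reflect across h@8): 8 holes -> [(0, 0), (3, 0), (4, 0), (7, 0), (8, 0), (11, 0), (12, 0), (15, 0)]
Holes: [(0, 0), (3, 0), (4, 0), (7, 0), (8, 0), (11, 0), (12, 0), (15, 0)]

Answer: no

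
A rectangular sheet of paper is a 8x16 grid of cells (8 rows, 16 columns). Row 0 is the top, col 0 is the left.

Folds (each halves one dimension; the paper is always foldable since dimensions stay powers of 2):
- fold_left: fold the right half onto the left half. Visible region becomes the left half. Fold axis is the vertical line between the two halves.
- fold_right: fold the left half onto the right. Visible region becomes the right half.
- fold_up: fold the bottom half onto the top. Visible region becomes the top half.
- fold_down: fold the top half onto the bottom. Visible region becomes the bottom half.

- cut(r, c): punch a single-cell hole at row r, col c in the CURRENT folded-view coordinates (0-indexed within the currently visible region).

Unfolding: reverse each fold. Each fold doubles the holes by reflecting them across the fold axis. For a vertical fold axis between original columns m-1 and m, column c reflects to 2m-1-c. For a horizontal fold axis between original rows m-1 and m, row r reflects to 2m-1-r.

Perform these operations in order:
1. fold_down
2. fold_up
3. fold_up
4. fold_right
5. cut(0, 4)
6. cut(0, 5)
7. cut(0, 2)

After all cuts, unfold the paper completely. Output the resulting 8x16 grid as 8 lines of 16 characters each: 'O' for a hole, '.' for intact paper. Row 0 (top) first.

Answer: ..OO.O....O.OO..
..OO.O....O.OO..
..OO.O....O.OO..
..OO.O....O.OO..
..OO.O....O.OO..
..OO.O....O.OO..
..OO.O....O.OO..
..OO.O....O.OO..

Derivation:
Op 1 fold_down: fold axis h@4; visible region now rows[4,8) x cols[0,16) = 4x16
Op 2 fold_up: fold axis h@6; visible region now rows[4,6) x cols[0,16) = 2x16
Op 3 fold_up: fold axis h@5; visible region now rows[4,5) x cols[0,16) = 1x16
Op 4 fold_right: fold axis v@8; visible region now rows[4,5) x cols[8,16) = 1x8
Op 5 cut(0, 4): punch at orig (4,12); cuts so far [(4, 12)]; region rows[4,5) x cols[8,16) = 1x8
Op 6 cut(0, 5): punch at orig (4,13); cuts so far [(4, 12), (4, 13)]; region rows[4,5) x cols[8,16) = 1x8
Op 7 cut(0, 2): punch at orig (4,10); cuts so far [(4, 10), (4, 12), (4, 13)]; region rows[4,5) x cols[8,16) = 1x8
Unfold 1 (reflect across v@8): 6 holes -> [(4, 2), (4, 3), (4, 5), (4, 10), (4, 12), (4, 13)]
Unfold 2 (reflect across h@5): 12 holes -> [(4, 2), (4, 3), (4, 5), (4, 10), (4, 12), (4, 13), (5, 2), (5, 3), (5, 5), (5, 10), (5, 12), (5, 13)]
Unfold 3 (reflect across h@6): 24 holes -> [(4, 2), (4, 3), (4, 5), (4, 10), (4, 12), (4, 13), (5, 2), (5, 3), (5, 5), (5, 10), (5, 12), (5, 13), (6, 2), (6, 3), (6, 5), (6, 10), (6, 12), (6, 13), (7, 2), (7, 3), (7, 5), (7, 10), (7, 12), (7, 13)]
Unfold 4 (reflect across h@4): 48 holes -> [(0, 2), (0, 3), (0, 5), (0, 10), (0, 12), (0, 13), (1, 2), (1, 3), (1, 5), (1, 10), (1, 12), (1, 13), (2, 2), (2, 3), (2, 5), (2, 10), (2, 12), (2, 13), (3, 2), (3, 3), (3, 5), (3, 10), (3, 12), (3, 13), (4, 2), (4, 3), (4, 5), (4, 10), (4, 12), (4, 13), (5, 2), (5, 3), (5, 5), (5, 10), (5, 12), (5, 13), (6, 2), (6, 3), (6, 5), (6, 10), (6, 12), (6, 13), (7, 2), (7, 3), (7, 5), (7, 10), (7, 12), (7, 13)]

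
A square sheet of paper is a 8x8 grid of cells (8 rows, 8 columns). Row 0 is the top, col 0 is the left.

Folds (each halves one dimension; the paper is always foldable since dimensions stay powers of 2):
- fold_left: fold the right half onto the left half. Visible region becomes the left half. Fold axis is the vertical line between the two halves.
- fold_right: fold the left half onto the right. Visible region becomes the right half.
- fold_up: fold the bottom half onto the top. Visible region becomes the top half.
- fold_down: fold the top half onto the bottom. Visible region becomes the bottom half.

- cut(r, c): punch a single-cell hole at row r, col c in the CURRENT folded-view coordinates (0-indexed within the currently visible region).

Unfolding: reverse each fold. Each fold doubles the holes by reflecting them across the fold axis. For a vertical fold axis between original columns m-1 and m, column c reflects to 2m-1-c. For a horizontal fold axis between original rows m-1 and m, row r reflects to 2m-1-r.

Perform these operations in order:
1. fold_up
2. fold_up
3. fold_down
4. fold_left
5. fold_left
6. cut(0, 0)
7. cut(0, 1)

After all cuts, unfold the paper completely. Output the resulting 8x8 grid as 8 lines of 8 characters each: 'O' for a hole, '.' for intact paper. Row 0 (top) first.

Op 1 fold_up: fold axis h@4; visible region now rows[0,4) x cols[0,8) = 4x8
Op 2 fold_up: fold axis h@2; visible region now rows[0,2) x cols[0,8) = 2x8
Op 3 fold_down: fold axis h@1; visible region now rows[1,2) x cols[0,8) = 1x8
Op 4 fold_left: fold axis v@4; visible region now rows[1,2) x cols[0,4) = 1x4
Op 5 fold_left: fold axis v@2; visible region now rows[1,2) x cols[0,2) = 1x2
Op 6 cut(0, 0): punch at orig (1,0); cuts so far [(1, 0)]; region rows[1,2) x cols[0,2) = 1x2
Op 7 cut(0, 1): punch at orig (1,1); cuts so far [(1, 0), (1, 1)]; region rows[1,2) x cols[0,2) = 1x2
Unfold 1 (reflect across v@2): 4 holes -> [(1, 0), (1, 1), (1, 2), (1, 3)]
Unfold 2 (reflect across v@4): 8 holes -> [(1, 0), (1, 1), (1, 2), (1, 3), (1, 4), (1, 5), (1, 6), (1, 7)]
Unfold 3 (reflect across h@1): 16 holes -> [(0, 0), (0, 1), (0, 2), (0, 3), (0, 4), (0, 5), (0, 6), (0, 7), (1, 0), (1, 1), (1, 2), (1, 3), (1, 4), (1, 5), (1, 6), (1, 7)]
Unfold 4 (reflect across h@2): 32 holes -> [(0, 0), (0, 1), (0, 2), (0, 3), (0, 4), (0, 5), (0, 6), (0, 7), (1, 0), (1, 1), (1, 2), (1, 3), (1, 4), (1, 5), (1, 6), (1, 7), (2, 0), (2, 1), (2, 2), (2, 3), (2, 4), (2, 5), (2, 6), (2, 7), (3, 0), (3, 1), (3, 2), (3, 3), (3, 4), (3, 5), (3, 6), (3, 7)]
Unfold 5 (reflect across h@4): 64 holes -> [(0, 0), (0, 1), (0, 2), (0, 3), (0, 4), (0, 5), (0, 6), (0, 7), (1, 0), (1, 1), (1, 2), (1, 3), (1, 4), (1, 5), (1, 6), (1, 7), (2, 0), (2, 1), (2, 2), (2, 3), (2, 4), (2, 5), (2, 6), (2, 7), (3, 0), (3, 1), (3, 2), (3, 3), (3, 4), (3, 5), (3, 6), (3, 7), (4, 0), (4, 1), (4, 2), (4, 3), (4, 4), (4, 5), (4, 6), (4, 7), (5, 0), (5, 1), (5, 2), (5, 3), (5, 4), (5, 5), (5, 6), (5, 7), (6, 0), (6, 1), (6, 2), (6, 3), (6, 4), (6, 5), (6, 6), (6, 7), (7, 0), (7, 1), (7, 2), (7, 3), (7, 4), (7, 5), (7, 6), (7, 7)]

Answer: OOOOOOOO
OOOOOOOO
OOOOOOOO
OOOOOOOO
OOOOOOOO
OOOOOOOO
OOOOOOOO
OOOOOOOO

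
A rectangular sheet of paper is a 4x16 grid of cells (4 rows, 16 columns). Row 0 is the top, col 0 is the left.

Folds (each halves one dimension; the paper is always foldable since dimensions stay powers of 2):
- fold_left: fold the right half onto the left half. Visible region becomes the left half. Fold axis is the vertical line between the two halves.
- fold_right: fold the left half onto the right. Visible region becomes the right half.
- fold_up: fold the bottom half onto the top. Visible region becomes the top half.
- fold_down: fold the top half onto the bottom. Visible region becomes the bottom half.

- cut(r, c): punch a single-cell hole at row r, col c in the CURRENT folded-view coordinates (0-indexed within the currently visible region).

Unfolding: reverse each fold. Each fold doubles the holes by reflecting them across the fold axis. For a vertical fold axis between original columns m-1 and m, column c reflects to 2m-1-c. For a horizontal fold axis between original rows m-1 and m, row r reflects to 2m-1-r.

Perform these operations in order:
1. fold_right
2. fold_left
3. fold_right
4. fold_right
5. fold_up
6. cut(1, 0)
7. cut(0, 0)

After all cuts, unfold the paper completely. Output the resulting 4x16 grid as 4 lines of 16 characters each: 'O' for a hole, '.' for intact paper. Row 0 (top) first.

Answer: OOOOOOOOOOOOOOOO
OOOOOOOOOOOOOOOO
OOOOOOOOOOOOOOOO
OOOOOOOOOOOOOOOO

Derivation:
Op 1 fold_right: fold axis v@8; visible region now rows[0,4) x cols[8,16) = 4x8
Op 2 fold_left: fold axis v@12; visible region now rows[0,4) x cols[8,12) = 4x4
Op 3 fold_right: fold axis v@10; visible region now rows[0,4) x cols[10,12) = 4x2
Op 4 fold_right: fold axis v@11; visible region now rows[0,4) x cols[11,12) = 4x1
Op 5 fold_up: fold axis h@2; visible region now rows[0,2) x cols[11,12) = 2x1
Op 6 cut(1, 0): punch at orig (1,11); cuts so far [(1, 11)]; region rows[0,2) x cols[11,12) = 2x1
Op 7 cut(0, 0): punch at orig (0,11); cuts so far [(0, 11), (1, 11)]; region rows[0,2) x cols[11,12) = 2x1
Unfold 1 (reflect across h@2): 4 holes -> [(0, 11), (1, 11), (2, 11), (3, 11)]
Unfold 2 (reflect across v@11): 8 holes -> [(0, 10), (0, 11), (1, 10), (1, 11), (2, 10), (2, 11), (3, 10), (3, 11)]
Unfold 3 (reflect across v@10): 16 holes -> [(0, 8), (0, 9), (0, 10), (0, 11), (1, 8), (1, 9), (1, 10), (1, 11), (2, 8), (2, 9), (2, 10), (2, 11), (3, 8), (3, 9), (3, 10), (3, 11)]
Unfold 4 (reflect across v@12): 32 holes -> [(0, 8), (0, 9), (0, 10), (0, 11), (0, 12), (0, 13), (0, 14), (0, 15), (1, 8), (1, 9), (1, 10), (1, 11), (1, 12), (1, 13), (1, 14), (1, 15), (2, 8), (2, 9), (2, 10), (2, 11), (2, 12), (2, 13), (2, 14), (2, 15), (3, 8), (3, 9), (3, 10), (3, 11), (3, 12), (3, 13), (3, 14), (3, 15)]
Unfold 5 (reflect across v@8): 64 holes -> [(0, 0), (0, 1), (0, 2), (0, 3), (0, 4), (0, 5), (0, 6), (0, 7), (0, 8), (0, 9), (0, 10), (0, 11), (0, 12), (0, 13), (0, 14), (0, 15), (1, 0), (1, 1), (1, 2), (1, 3), (1, 4), (1, 5), (1, 6), (1, 7), (1, 8), (1, 9), (1, 10), (1, 11), (1, 12), (1, 13), (1, 14), (1, 15), (2, 0), (2, 1), (2, 2), (2, 3), (2, 4), (2, 5), (2, 6), (2, 7), (2, 8), (2, 9), (2, 10), (2, 11), (2, 12), (2, 13), (2, 14), (2, 15), (3, 0), (3, 1), (3, 2), (3, 3), (3, 4), (3, 5), (3, 6), (3, 7), (3, 8), (3, 9), (3, 10), (3, 11), (3, 12), (3, 13), (3, 14), (3, 15)]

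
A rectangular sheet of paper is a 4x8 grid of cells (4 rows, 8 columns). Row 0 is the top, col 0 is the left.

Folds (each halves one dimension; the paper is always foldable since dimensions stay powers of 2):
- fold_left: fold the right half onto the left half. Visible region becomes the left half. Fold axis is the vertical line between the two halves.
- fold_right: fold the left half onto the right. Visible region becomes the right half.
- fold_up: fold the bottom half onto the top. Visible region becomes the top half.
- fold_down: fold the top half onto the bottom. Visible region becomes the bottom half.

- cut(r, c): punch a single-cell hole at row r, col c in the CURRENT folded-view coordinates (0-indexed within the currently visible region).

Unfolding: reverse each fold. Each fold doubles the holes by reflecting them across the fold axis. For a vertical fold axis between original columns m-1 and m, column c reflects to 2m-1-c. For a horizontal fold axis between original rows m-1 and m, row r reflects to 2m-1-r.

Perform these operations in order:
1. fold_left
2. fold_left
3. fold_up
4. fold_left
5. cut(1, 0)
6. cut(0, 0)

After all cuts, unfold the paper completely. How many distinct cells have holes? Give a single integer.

Op 1 fold_left: fold axis v@4; visible region now rows[0,4) x cols[0,4) = 4x4
Op 2 fold_left: fold axis v@2; visible region now rows[0,4) x cols[0,2) = 4x2
Op 3 fold_up: fold axis h@2; visible region now rows[0,2) x cols[0,2) = 2x2
Op 4 fold_left: fold axis v@1; visible region now rows[0,2) x cols[0,1) = 2x1
Op 5 cut(1, 0): punch at orig (1,0); cuts so far [(1, 0)]; region rows[0,2) x cols[0,1) = 2x1
Op 6 cut(0, 0): punch at orig (0,0); cuts so far [(0, 0), (1, 0)]; region rows[0,2) x cols[0,1) = 2x1
Unfold 1 (reflect across v@1): 4 holes -> [(0, 0), (0, 1), (1, 0), (1, 1)]
Unfold 2 (reflect across h@2): 8 holes -> [(0, 0), (0, 1), (1, 0), (1, 1), (2, 0), (2, 1), (3, 0), (3, 1)]
Unfold 3 (reflect across v@2): 16 holes -> [(0, 0), (0, 1), (0, 2), (0, 3), (1, 0), (1, 1), (1, 2), (1, 3), (2, 0), (2, 1), (2, 2), (2, 3), (3, 0), (3, 1), (3, 2), (3, 3)]
Unfold 4 (reflect across v@4): 32 holes -> [(0, 0), (0, 1), (0, 2), (0, 3), (0, 4), (0, 5), (0, 6), (0, 7), (1, 0), (1, 1), (1, 2), (1, 3), (1, 4), (1, 5), (1, 6), (1, 7), (2, 0), (2, 1), (2, 2), (2, 3), (2, 4), (2, 5), (2, 6), (2, 7), (3, 0), (3, 1), (3, 2), (3, 3), (3, 4), (3, 5), (3, 6), (3, 7)]

Answer: 32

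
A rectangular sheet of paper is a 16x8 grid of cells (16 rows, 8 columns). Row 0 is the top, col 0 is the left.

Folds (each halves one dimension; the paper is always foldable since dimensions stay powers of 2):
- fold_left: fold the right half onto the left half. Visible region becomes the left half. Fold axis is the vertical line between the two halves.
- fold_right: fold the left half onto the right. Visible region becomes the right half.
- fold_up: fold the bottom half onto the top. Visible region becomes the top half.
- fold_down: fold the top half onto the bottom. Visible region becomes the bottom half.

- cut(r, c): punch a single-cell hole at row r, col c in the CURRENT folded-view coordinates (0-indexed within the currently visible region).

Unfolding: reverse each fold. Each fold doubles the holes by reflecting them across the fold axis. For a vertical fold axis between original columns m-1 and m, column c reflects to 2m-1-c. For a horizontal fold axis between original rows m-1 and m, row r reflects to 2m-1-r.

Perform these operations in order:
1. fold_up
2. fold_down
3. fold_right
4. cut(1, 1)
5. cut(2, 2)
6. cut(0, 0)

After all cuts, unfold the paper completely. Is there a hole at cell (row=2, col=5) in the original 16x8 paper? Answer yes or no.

Op 1 fold_up: fold axis h@8; visible region now rows[0,8) x cols[0,8) = 8x8
Op 2 fold_down: fold axis h@4; visible region now rows[4,8) x cols[0,8) = 4x8
Op 3 fold_right: fold axis v@4; visible region now rows[4,8) x cols[4,8) = 4x4
Op 4 cut(1, 1): punch at orig (5,5); cuts so far [(5, 5)]; region rows[4,8) x cols[4,8) = 4x4
Op 5 cut(2, 2): punch at orig (6,6); cuts so far [(5, 5), (6, 6)]; region rows[4,8) x cols[4,8) = 4x4
Op 6 cut(0, 0): punch at orig (4,4); cuts so far [(4, 4), (5, 5), (6, 6)]; region rows[4,8) x cols[4,8) = 4x4
Unfold 1 (reflect across v@4): 6 holes -> [(4, 3), (4, 4), (5, 2), (5, 5), (6, 1), (6, 6)]
Unfold 2 (reflect across h@4): 12 holes -> [(1, 1), (1, 6), (2, 2), (2, 5), (3, 3), (3, 4), (4, 3), (4, 4), (5, 2), (5, 5), (6, 1), (6, 6)]
Unfold 3 (reflect across h@8): 24 holes -> [(1, 1), (1, 6), (2, 2), (2, 5), (3, 3), (3, 4), (4, 3), (4, 4), (5, 2), (5, 5), (6, 1), (6, 6), (9, 1), (9, 6), (10, 2), (10, 5), (11, 3), (11, 4), (12, 3), (12, 4), (13, 2), (13, 5), (14, 1), (14, 6)]
Holes: [(1, 1), (1, 6), (2, 2), (2, 5), (3, 3), (3, 4), (4, 3), (4, 4), (5, 2), (5, 5), (6, 1), (6, 6), (9, 1), (9, 6), (10, 2), (10, 5), (11, 3), (11, 4), (12, 3), (12, 4), (13, 2), (13, 5), (14, 1), (14, 6)]

Answer: yes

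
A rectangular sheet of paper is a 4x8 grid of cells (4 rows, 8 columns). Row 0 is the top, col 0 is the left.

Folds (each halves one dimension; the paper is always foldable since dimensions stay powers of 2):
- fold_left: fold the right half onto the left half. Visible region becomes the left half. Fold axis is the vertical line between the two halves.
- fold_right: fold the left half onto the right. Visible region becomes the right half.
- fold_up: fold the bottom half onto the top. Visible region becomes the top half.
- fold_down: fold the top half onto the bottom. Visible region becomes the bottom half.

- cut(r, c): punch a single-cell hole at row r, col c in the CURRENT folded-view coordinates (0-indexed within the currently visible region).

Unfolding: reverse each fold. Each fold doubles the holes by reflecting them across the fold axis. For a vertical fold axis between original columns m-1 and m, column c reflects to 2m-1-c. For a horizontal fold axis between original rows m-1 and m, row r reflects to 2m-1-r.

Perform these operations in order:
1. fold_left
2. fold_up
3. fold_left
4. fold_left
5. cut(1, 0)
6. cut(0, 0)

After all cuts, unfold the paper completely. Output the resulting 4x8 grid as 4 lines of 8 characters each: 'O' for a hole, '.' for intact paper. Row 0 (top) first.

Answer: OOOOOOOO
OOOOOOOO
OOOOOOOO
OOOOOOOO

Derivation:
Op 1 fold_left: fold axis v@4; visible region now rows[0,4) x cols[0,4) = 4x4
Op 2 fold_up: fold axis h@2; visible region now rows[0,2) x cols[0,4) = 2x4
Op 3 fold_left: fold axis v@2; visible region now rows[0,2) x cols[0,2) = 2x2
Op 4 fold_left: fold axis v@1; visible region now rows[0,2) x cols[0,1) = 2x1
Op 5 cut(1, 0): punch at orig (1,0); cuts so far [(1, 0)]; region rows[0,2) x cols[0,1) = 2x1
Op 6 cut(0, 0): punch at orig (0,0); cuts so far [(0, 0), (1, 0)]; region rows[0,2) x cols[0,1) = 2x1
Unfold 1 (reflect across v@1): 4 holes -> [(0, 0), (0, 1), (1, 0), (1, 1)]
Unfold 2 (reflect across v@2): 8 holes -> [(0, 0), (0, 1), (0, 2), (0, 3), (1, 0), (1, 1), (1, 2), (1, 3)]
Unfold 3 (reflect across h@2): 16 holes -> [(0, 0), (0, 1), (0, 2), (0, 3), (1, 0), (1, 1), (1, 2), (1, 3), (2, 0), (2, 1), (2, 2), (2, 3), (3, 0), (3, 1), (3, 2), (3, 3)]
Unfold 4 (reflect across v@4): 32 holes -> [(0, 0), (0, 1), (0, 2), (0, 3), (0, 4), (0, 5), (0, 6), (0, 7), (1, 0), (1, 1), (1, 2), (1, 3), (1, 4), (1, 5), (1, 6), (1, 7), (2, 0), (2, 1), (2, 2), (2, 3), (2, 4), (2, 5), (2, 6), (2, 7), (3, 0), (3, 1), (3, 2), (3, 3), (3, 4), (3, 5), (3, 6), (3, 7)]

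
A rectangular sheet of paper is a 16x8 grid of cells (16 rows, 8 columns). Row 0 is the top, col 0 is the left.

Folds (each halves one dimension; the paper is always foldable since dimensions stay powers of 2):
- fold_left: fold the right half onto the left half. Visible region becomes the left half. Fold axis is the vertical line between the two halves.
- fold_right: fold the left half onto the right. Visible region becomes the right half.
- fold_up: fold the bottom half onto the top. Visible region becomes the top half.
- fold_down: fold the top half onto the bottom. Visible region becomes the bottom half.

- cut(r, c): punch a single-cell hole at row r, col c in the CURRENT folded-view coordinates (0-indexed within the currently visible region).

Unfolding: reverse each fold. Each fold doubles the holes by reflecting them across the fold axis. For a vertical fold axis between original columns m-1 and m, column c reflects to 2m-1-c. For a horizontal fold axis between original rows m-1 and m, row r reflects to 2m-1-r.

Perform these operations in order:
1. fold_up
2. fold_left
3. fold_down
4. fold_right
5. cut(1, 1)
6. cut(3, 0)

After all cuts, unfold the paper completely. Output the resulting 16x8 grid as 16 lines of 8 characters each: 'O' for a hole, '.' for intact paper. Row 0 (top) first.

Op 1 fold_up: fold axis h@8; visible region now rows[0,8) x cols[0,8) = 8x8
Op 2 fold_left: fold axis v@4; visible region now rows[0,8) x cols[0,4) = 8x4
Op 3 fold_down: fold axis h@4; visible region now rows[4,8) x cols[0,4) = 4x4
Op 4 fold_right: fold axis v@2; visible region now rows[4,8) x cols[2,4) = 4x2
Op 5 cut(1, 1): punch at orig (5,3); cuts so far [(5, 3)]; region rows[4,8) x cols[2,4) = 4x2
Op 6 cut(3, 0): punch at orig (7,2); cuts so far [(5, 3), (7, 2)]; region rows[4,8) x cols[2,4) = 4x2
Unfold 1 (reflect across v@2): 4 holes -> [(5, 0), (5, 3), (7, 1), (7, 2)]
Unfold 2 (reflect across h@4): 8 holes -> [(0, 1), (0, 2), (2, 0), (2, 3), (5, 0), (5, 3), (7, 1), (7, 2)]
Unfold 3 (reflect across v@4): 16 holes -> [(0, 1), (0, 2), (0, 5), (0, 6), (2, 0), (2, 3), (2, 4), (2, 7), (5, 0), (5, 3), (5, 4), (5, 7), (7, 1), (7, 2), (7, 5), (7, 6)]
Unfold 4 (reflect across h@8): 32 holes -> [(0, 1), (0, 2), (0, 5), (0, 6), (2, 0), (2, 3), (2, 4), (2, 7), (5, 0), (5, 3), (5, 4), (5, 7), (7, 1), (7, 2), (7, 5), (7, 6), (8, 1), (8, 2), (8, 5), (8, 6), (10, 0), (10, 3), (10, 4), (10, 7), (13, 0), (13, 3), (13, 4), (13, 7), (15, 1), (15, 2), (15, 5), (15, 6)]

Answer: .OO..OO.
........
O..OO..O
........
........
O..OO..O
........
.OO..OO.
.OO..OO.
........
O..OO..O
........
........
O..OO..O
........
.OO..OO.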